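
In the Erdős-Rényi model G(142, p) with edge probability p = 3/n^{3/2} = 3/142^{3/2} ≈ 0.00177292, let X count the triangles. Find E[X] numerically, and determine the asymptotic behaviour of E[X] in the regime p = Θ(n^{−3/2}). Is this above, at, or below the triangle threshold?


Number of potential triangles: C(142, 3) = 467180.
Each occurs with probability p³ ≈ (0.00177292)³ ≈ 5.57270706e-09.
By linearity: E[X] = C(142, 3)·p³ ≈ 467180 · 5.57270706e-09 ≈ 0.002603.
Since α = 3/2 > 1, p = c/n^{3/2} = o(1/n) is below the triangle threshold p ~ 1/n. Asymptotically E[X] ~ (c³/6)·n^{3(1−α)} = (3³/6)·n^{-1.5} → 0, so by Markov's inequality G has no triangles w.h.p.

E[X] ≈ 0.002603; in regime p = Θ(1/n^{3/2}) E[X] tends to 0 (below the triangle threshold p ~ 1/n).


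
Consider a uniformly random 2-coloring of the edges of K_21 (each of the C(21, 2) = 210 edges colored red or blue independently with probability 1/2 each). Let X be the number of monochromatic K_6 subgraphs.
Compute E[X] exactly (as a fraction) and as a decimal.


Let X = Σ_S X_S over the C(21, 6) = 54264 subsets S of size 6, where X_S = 1 if the K_6 on S is monochromatic.
For a fixed S, the K_6 on S has C(6, 2) = 15 edges. P[all 15 edges red] = (1/2)^15, and likewise for blue, so P[monochromatic] = 2·(1/2)^15 = 2^{1 − 15} = 1/16384.
By linearity of expectation: E[X] = C(21, 6) · 2^{1 − 15} = 54264 · 1/16384 = 6783/2048.
Numerically: E[X] ≈ 3.3120.

E[X] = C(21,6)·2^(1−C(6,2)) = 6783/2048 ≈ 3.3120.


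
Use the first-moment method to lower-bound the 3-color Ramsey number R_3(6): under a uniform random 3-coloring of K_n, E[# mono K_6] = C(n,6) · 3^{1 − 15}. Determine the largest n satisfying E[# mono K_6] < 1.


We need C(n, 6) · 3^{1 − 15} < 1, i.e. C(n, 6) < 3^{15 − 1} = 4782969.
Check values of n near the boundary:
  n = 40: C(40, 6) = 3838380; 3838380 < 4782969? YES
  n = 41: C(41, 6) = 4496388; 4496388 < 4782969? YES
  n = 42: C(42, 6) = 5245786; 5245786 < 4782969? NO
  n = 43: C(43, 6) = 6096454; 6096454 < 4782969? NO
  n = 44: C(44, 6) = 7059052; 7059052 < 4782969? NO
The largest n with C(n, 6) < 4782969 is n = 41 (where E[X] = 1498796/1594323 ≈ 0.940). Hence R_3(6) > 41, i.e. R_3(6) ≥ 42.

Largest n = 41; hence R_3(6) > 41.


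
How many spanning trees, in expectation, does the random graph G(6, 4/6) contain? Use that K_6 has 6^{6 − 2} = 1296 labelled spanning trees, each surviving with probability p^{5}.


K_6 has 6^{6 − 2} = 1296 labelled spanning trees.
For each such spanning tree H, let X_H = 1 if all 5 edges of H are present in G. Then P[X_H = 1] = p^{5} = (2/3)^{5} = 32/243.
By linearity: E[X] = Σ_H E[X_H] = 1296 · p^{5} = 1296 · 32/243 = 512/3.
Numerically: E[X] ≈ 170.667.

E[X] = 1296 · (2/3)^{5} = 512/3 ≈ 170.667.


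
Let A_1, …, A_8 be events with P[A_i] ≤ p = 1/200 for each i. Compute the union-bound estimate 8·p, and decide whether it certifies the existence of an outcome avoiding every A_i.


Union bound: P[∪_{i=1}^{8} A_i] ≤ Σ_i P[A_i] ≤ 8·p = 8·(1/200) = 1/25.
Numerically: 1/25 ≈ 0.0400.
Is 1/25 < 1? YES.
Since P[∪ A_i] ≤ 1/25 < 1, the complement has P[∩ A_i^c] ≥ 1 − 1/25 = 24/25 > 0, so some outcome avoids every A_i.

8·p = 1/25 ≈ 0.0400; existence CERTIFIED by the union bound.


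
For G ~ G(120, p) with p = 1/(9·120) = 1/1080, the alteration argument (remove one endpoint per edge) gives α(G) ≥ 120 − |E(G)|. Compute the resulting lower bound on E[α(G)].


E[|E(G)|] = C(120, 2)·p = 7140 · (1/1080) = 119/18.
E[α(G)] ≥ n − E[|E(G)|] = 120 − 119/18 = 2041/18.
Numerically: ≈ 113.389.
(This is only a lower bound; the true E[α(G)] may be larger.)

E[α(G)] ≥ 2041/18 ≈ 113.389.


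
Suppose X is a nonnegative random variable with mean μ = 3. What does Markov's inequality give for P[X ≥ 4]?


μ = E[X] = 3, a = 4.
Markov: P[X ≥ 4] ≤ μ/a = (3)/4 = 3/4.
Numerically: ≈ 0.750000.
(Since a = 4 > μ = 3.000000, the bound 3/4 is < 1 and informative.)

P[X ≥ 4] ≤ 3/4 ≈ 0.750000.


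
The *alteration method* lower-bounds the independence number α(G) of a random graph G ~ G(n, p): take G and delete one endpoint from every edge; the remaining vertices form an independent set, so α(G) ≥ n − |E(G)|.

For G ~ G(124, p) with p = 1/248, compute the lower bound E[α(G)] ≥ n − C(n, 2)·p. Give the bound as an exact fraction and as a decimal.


E[|E(G)|] = C(124, 2)·p = 7626 · (1/248) = 123/4.
E[α(G)] ≥ n − E[|E(G)|] = 124 − 123/4 = 373/4.
Numerically: ≈ 93.2500.
(This is only a lower bound; the true E[α(G)] may be larger.)

E[α(G)] ≥ 373/4 ≈ 93.2500.


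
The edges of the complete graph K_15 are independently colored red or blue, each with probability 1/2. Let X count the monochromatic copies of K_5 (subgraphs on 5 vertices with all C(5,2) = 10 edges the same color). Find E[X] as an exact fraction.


Let X = Σ_S X_S over the C(15, 5) = 3003 subsets S of size 5, where X_S = 1 if the K_5 on S is monochromatic.
For a fixed S, the K_5 on S has C(5, 2) = 10 edges. P[all 10 edges red] = (1/2)^10, and likewise for blue, so P[monochromatic] = 2·(1/2)^10 = 2^{1 − 10} = 1/512.
Summing: E[X] = C(15, 5) · 2^{1 − 10} = 3003 · 1/512 = 3003/512.
Numerically: E[X] ≈ 5.86523.

E[X] = C(15,5)·2^(1−C(5,2)) = 3003/512 ≈ 5.86523.


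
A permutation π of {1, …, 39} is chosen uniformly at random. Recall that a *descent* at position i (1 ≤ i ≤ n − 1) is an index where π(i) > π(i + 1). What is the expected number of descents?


Write X = Σ X_I over i = 1, …, 38, with X_I the indicator of one descent.
There are 38 indicators.
For each fixed i, the pair (π(i), π(i+1)) is a uniformly random ordered pair of distinct values from {1, …, 39}; by symmetry P[π(i) > π(i+1)] = 1/2.
By linearity: E[X] = 38 · (1/2) = (39 − 1) · (1/2) = 19 ≈ 19.0000.

E[X] = 19 = 19.0000.


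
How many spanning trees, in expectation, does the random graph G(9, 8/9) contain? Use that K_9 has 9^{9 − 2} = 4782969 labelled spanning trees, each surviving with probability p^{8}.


K_9 has 9^{9 − 2} = 4782969 labelled spanning trees.
For each such spanning tree H, let X_H = 1 if all 8 edges of H are present in G. Then P[X_H = 1] = p^{8} = (8/9)^{8} = 16777216/43046721.
By linearity of expectation: E[X] = Σ_H E[X_H] = 4782969 · p^{8} = 4782969 · 16777216/43046721 = 16777216/9.
Numerically: E[X] ≈ 1.864e+06.

E[X] = 4782969 · (8/9)^{8} = 16777216/9 ≈ 1.864e+06.


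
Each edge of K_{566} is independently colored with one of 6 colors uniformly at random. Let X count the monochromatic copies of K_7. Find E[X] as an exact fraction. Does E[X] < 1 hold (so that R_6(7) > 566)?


E[X] = C(566, 7) · 6^{1 − 21} = 3557206237959440 · 6^{−20} = 3557206237959440/3656158440062976.
As a reduced fraction: E[X] = 222325389872465/228509902503936 ≈ 0.972935.
Is E[X] < 1? YES.
Since E[X] < 1, there exists a 6-coloring of K_{566} with no monochromatic K_7; hence R_6(7) > 566.

E[X] = 222325389872465/228509902503936 ≈ 0.972935; E[X] < 1, so R_6(7) > 566.


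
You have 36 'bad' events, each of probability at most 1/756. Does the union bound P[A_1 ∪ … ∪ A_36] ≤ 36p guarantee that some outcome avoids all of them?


Union bound: P[∪_{i=1}^{36} A_i] ≤ Σ_i P[A_i] ≤ 36·p = 36·(1/756) = 1/21.
Numerically: 1/21 ≈ 0.047619.
Is 1/21 < 1? YES.
Since P[∪ A_i] ≤ 1/21 < 1, the complement has P[∩ A_i^c] ≥ 1 − 1/21 = 20/21 > 0, so some outcome avoids every A_i.

36·p = 1/21 ≈ 0.047619; existence CERTIFIED by the union bound.


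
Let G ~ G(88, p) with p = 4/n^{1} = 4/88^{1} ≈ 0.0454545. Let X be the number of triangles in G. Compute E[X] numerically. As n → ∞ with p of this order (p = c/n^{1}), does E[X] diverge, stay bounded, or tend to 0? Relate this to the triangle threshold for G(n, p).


Number of potential triangles: C(88, 3) = 109736.
Each occurs with probability p³ ≈ (0.0454545)³ ≈ 9.39143501e-05.
By linearity: E[X] = C(88, 3)·p³ ≈ 109736 · 9.39143501e-05 ≈ 10.305785.
Here α = 1, so p = 4/n is exactly at the triangle threshold p ~ 1/n. Asymptotically E[X] → c³/6 = 4³/6 = 32/3 ≈ 10.666667, a bounded constant. In this regime the triangle count is asymptotically Poisson(c³/6).

E[X] ≈ 10.305785; in regime p = Θ(1/n^{1}) E[X] stays bounded (at the triangle threshold p ~ 1/n).


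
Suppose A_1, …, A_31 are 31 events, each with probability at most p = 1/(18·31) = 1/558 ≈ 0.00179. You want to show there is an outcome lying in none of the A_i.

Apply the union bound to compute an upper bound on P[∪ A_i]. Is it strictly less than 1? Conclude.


Union bound: P[∪_{i=1}^{31} A_i] ≤ Σ_i P[A_i] ≤ 31·p = 31·(1/558) = 1/18.
Numerically: 1/18 ≈ 0.05556.
Is 1/18 < 1? YES.
Since P[∪ A_i] ≤ 1/18 < 1, the complement has P[∩ A_i^c] ≥ 1 − 1/18 = 17/18 > 0, so some outcome avoids every A_i.

31·p = 1/18 ≈ 0.05556; existence CERTIFIED by the union bound.


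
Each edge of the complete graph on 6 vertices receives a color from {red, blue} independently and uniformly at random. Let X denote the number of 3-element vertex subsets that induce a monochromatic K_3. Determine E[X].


Let X = Σ_S X_S over the C(6, 3) = 20 subsets S of size 3, where X_S = 1 if the K_3 on S is monochromatic.
For a fixed S, the K_3 on S has C(3, 2) = 3 edges. P[all 3 edges red] = (1/2)^3, and likewise for blue, so P[monochromatic] = 2·(1/2)^3 = 2^{1 − 3} = 1/4.
By linearity of expectation: E[X] = C(6, 3) · 2^{1 − 3} = 20 · 1/4 = 5.
Numerically: E[X] ≈ 5.00000.

E[X] = C(6,3)·2^(1−C(3,2)) = 5 ≈ 5.00000.


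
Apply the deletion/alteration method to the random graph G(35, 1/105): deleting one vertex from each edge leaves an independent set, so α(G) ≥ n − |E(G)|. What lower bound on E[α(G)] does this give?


E[|E(G)|] = C(35, 2)·p = 595 · (1/105) = 17/3.
E[α(G)] ≥ n − E[|E(G)|] = 35 − 17/3 = 88/3.
Numerically: ≈ 29.3333.
(This is only a lower bound; the true E[α(G)] may be larger.)

E[α(G)] ≥ 88/3 ≈ 29.3333.


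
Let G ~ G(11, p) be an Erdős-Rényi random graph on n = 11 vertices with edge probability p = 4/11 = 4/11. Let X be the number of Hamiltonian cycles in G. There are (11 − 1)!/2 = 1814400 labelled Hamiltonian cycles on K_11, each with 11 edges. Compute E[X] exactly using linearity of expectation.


K_11 has (11 − 1)!/2 = 1814400 labelled Hamiltonian cycles.
For each such Hamiltonian cycle H, let X_H = 1 if all 11 edges of H are present in G. Then P[X_H = 1] = p^{11} = (4/11)^{11} = 4194304/285311670611.
Summing the indicators: E[X] = Σ_H E[X_H] = 1814400 · p^{11} = 1814400 · 4194304/285311670611 = 7610145177600/285311670611.
Numerically: E[X] ≈ 26.673.

E[X] = 1814400 · (4/11)^{11} = 7610145177600/285311670611 ≈ 26.673.


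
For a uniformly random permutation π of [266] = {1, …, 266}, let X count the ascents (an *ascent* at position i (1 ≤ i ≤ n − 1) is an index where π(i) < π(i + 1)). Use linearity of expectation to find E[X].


Write X = Σ X_I over i = 1, …, 265, with X_I the indicator of one ascent.
There are 265 indicators.
For each fixed i, the pair (π(i), π(i+1)) is a uniformly random ordered pair of distinct values from {1, …, 266}; by symmetry P[π(i) < π(i+1)] = 1/2.
By linearity: E[X] = 265 · (1/2) = (266 − 1) · (1/2) = 265/2 ≈ 132.5000.

E[X] = 265/2 = 132.5000.


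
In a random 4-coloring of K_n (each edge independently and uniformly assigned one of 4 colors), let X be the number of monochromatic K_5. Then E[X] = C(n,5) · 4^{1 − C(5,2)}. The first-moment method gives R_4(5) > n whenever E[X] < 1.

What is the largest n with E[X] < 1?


We need C(n, 5) · 4^{1 − 10} < 1, i.e. C(n, 5) < 4^{10 − 1} = 262144.
Check values of n near the boundary:
  n = 28: C(28, 5) = 98280; 98280 < 262144? YES
  n = 29: C(29, 5) = 118755; 118755 < 262144? YES
  n = 30: C(30, 5) = 142506; 142506 < 262144? YES
  n = 31: C(31, 5) = 169911; 169911 < 262144? YES
  n = 32: C(32, 5) = 201376; 201376 < 262144? YES
  n = 33: C(33, 5) = 237336; 237336 < 262144? YES
  n = 34: C(34, 5) = 278256; 278256 < 262144? NO
The largest n with C(n, 5) < 262144 is n = 33 (where E[X] = 29667/32768 ≈ 0.905). Hence R_4(5) > 33, i.e. R_4(5) ≥ 34.

Largest n = 33; hence R_4(5) > 33.


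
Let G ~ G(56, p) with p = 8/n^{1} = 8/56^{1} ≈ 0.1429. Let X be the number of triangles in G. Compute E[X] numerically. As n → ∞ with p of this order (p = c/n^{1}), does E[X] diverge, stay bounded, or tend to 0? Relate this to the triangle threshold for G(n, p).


Number of potential triangles: C(56, 3) = 27720.
Each occurs with probability p³ ≈ (0.1429)³ ≈ 2.915452e-03.
By linearity: E[X] = C(56, 3)·p³ ≈ 27720 · 2.915452e-03 ≈ 80.8163.
Here α = 1, so p = 8/n is exactly at the triangle threshold p ~ 1/n. Asymptotically E[X] → c³/6 = 8³/6 = 256/3 ≈ 85.3333, a bounded constant. In this regime the triangle count is asymptotically Poisson(c³/6).

E[X] ≈ 80.8163; in regime p = Θ(1/n^{1}) E[X] stays bounded (at the triangle threshold p ~ 1/n).


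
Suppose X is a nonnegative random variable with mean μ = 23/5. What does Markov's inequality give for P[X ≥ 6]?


μ = E[X] = 23/5, a = 6.
Markov: P[X ≥ 6] ≤ μ/a = (23/5)/6 = 23/30.
Numerically: ≈ 0.767.
(Since a = 6 > μ = 4.600, the bound 23/30 is < 1 and informative.)

P[X ≥ 6] ≤ 23/30 ≈ 0.767.


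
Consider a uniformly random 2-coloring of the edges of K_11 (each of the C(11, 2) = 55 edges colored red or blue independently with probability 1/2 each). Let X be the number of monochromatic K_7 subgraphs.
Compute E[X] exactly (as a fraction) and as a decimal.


Let X = Σ_S X_S over the C(11, 7) = 330 subsets S of size 7, where X_S = 1 if the K_7 on S is monochromatic.
For a fixed S, the K_7 on S has C(7, 2) = 21 edges. P[all 21 edges red] = (1/2)^21, and likewise for blue, so P[monochromatic] = 2·(1/2)^21 = 2^{1 − 21} = 1/1048576.
By linearity: E[X] = C(11, 7) · 2^{1 − 21} = 330 · 1/1048576 = 165/524288.
Numerically: E[X] ≈ 0.0003.

E[X] = C(11,7)·2^(1−C(7,2)) = 165/524288 ≈ 0.0003.


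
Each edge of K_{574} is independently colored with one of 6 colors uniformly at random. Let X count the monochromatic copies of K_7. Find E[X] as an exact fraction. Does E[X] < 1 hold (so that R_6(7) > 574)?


E[X] = C(574, 7) · 6^{1 − 21} = 3926481655188664 · 6^{−20} = 3926481655188664/3656158440062976.
As a reduced fraction: E[X] = 490810206898583/457019805007872 ≈ 1.0739.
Is E[X] < 1? NO.
Since E[X] ≥ 1, the first-moment bound is inconclusive at n = 574; it does NOT by itself certify R_6(7) > 574.

E[X] = 490810206898583/457019805007872 ≈ 1.0739; E[X] ≥ 1; first-moment method inconclusive here.


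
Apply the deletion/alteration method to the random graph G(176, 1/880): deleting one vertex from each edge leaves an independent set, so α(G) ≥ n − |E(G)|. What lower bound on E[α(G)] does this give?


E[|E(G)|] = C(176, 2)·p = 15400 · (1/880) = 35/2.
E[α(G)] ≥ n − E[|E(G)|] = 176 − 35/2 = 317/2.
Numerically: ≈ 158.500.
(This is only a lower bound; the true E[α(G)] may be larger.)

E[α(G)] ≥ 317/2 ≈ 158.500.


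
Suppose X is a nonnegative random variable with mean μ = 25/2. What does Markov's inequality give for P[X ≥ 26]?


μ = E[X] = 25/2, a = 26.
Markov: P[X ≥ 26] ≤ μ/a = (25/2)/26 = 25/52.
Numerically: ≈ 0.480769.
(Since a = 26 > μ = 12.500000, the bound 25/52 is < 1 and informative.)

P[X ≥ 26] ≤ 25/52 ≈ 0.480769.


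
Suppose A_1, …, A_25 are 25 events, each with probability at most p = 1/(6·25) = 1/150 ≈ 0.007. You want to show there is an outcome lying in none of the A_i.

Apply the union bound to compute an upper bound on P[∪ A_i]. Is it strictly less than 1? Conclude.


Union bound: P[∪_{i=1}^{25} A_i] ≤ Σ_i P[A_i] ≤ 25·p = 25·(1/150) = 1/6.
Numerically: 1/6 ≈ 0.167.
Is 1/6 < 1? YES.
Since P[∪ A_i] ≤ 1/6 < 1, the complement has P[∩ A_i^c] ≥ 1 − 1/6 = 5/6 > 0, so some outcome avoids every A_i.

25·p = 1/6 ≈ 0.167; existence CERTIFIED by the union bound.


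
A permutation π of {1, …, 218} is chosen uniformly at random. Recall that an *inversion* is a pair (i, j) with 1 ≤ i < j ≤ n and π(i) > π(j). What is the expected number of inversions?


Write X = Σ X_I over the C(218, 2) = 23653 pairs i < j, with X_I the indicator of one inversion.
There are 23653 indicators.
For each fixed pair i < j, the values π(i) and π(j) are two distinct elements of {1, …, 218} in uniformly random order; by symmetry P[π(i) > π(j)] = 1/2.
By linearity: E[X] = 23653 · (1/2) = C(218, 2) · (1/2) = 23653/2 = 23653/2 ≈ 11826.500.

E[X] = 23653/2 = 11826.500.


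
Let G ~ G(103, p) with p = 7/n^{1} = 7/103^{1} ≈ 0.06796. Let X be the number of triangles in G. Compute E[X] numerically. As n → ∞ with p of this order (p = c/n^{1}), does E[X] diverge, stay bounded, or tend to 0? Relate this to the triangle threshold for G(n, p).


Number of potential triangles: C(103, 3) = 176851.
Each occurs with probability p³ ≈ (0.06796)³ ≈ 3.138936e-04.
By linearity: E[X] = C(103, 3)·p³ ≈ 176851 · 3.138936e-04 ≈ 55.5124.
Here α = 1, so p = 7/n is exactly at the triangle threshold p ~ 1/n. Asymptotically E[X] → c³/6 = 7³/6 = 343/6 ≈ 57.1667, a bounded constant. In this regime the triangle count is asymptotically Poisson(c³/6).

E[X] ≈ 55.5124; in regime p = Θ(1/n^{1}) E[X] stays bounded (at the triangle threshold p ~ 1/n).


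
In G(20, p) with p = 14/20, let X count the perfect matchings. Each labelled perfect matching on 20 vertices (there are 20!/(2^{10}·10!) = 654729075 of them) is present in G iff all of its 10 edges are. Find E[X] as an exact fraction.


K_20 has 20!/(2^{10}·10!) = 654729075 labelled perfect matchings.
For each such perfect matching H, let X_H = 1 if all 10 edges of H are present in G. Then P[X_H = 1] = p^{10} = (7/10)^{10} = 282475249/10000000000.
By linearity: E[X] = Σ_H E[X_H] = 654729075 · p^{10} = 654729075 · 282475249/10000000000 = 7397790339526587/400000000.
Numerically: E[X] ≈ 1.849e+07.

E[X] = 654729075 · (7/10)^{10} = 7397790339526587/400000000 ≈ 1.849e+07.


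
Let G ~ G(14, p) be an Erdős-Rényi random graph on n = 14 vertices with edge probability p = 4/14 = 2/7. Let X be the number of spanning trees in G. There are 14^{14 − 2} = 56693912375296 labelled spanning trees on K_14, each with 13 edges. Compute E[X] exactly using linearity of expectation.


K_14 has 14^{14 − 2} = 56693912375296 labelled spanning trees.
For each such spanning tree H, let X_H = 1 if all 13 edges of H are present in G. Then P[X_H = 1] = p^{13} = (2/7)^{13} = 8192/96889010407.
By linearity of expectation: E[X] = Σ_H E[X_H] = 56693912375296 · p^{13} = 56693912375296 · 8192/96889010407 = 33554432/7.
Numerically: E[X] ≈ 4.7935e+06.

E[X] = 56693912375296 · (2/7)^{13} = 33554432/7 ≈ 4.7935e+06.


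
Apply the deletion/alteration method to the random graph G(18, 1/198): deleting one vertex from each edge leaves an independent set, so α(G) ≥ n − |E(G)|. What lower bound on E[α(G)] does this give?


E[|E(G)|] = C(18, 2)·p = 153 · (1/198) = 17/22.
E[α(G)] ≥ n − E[|E(G)|] = 18 − 17/22 = 379/22.
Numerically: ≈ 17.227.
(This is only a lower bound; the true E[α(G)] may be larger.)

E[α(G)] ≥ 379/22 ≈ 17.227.


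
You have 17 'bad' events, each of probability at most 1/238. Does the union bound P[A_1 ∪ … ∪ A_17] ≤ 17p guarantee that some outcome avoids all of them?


Union bound: P[∪_{i=1}^{17} A_i] ≤ Σ_i P[A_i] ≤ 17·p = 17·(1/238) = 1/14.
Numerically: 1/14 ≈ 0.07143.
Is 1/14 < 1? YES.
Since P[∪ A_i] ≤ 1/14 < 1, the complement has P[∩ A_i^c] ≥ 1 − 1/14 = 13/14 > 0, so some outcome avoids every A_i.

17·p = 1/14 ≈ 0.07143; existence CERTIFIED by the union bound.


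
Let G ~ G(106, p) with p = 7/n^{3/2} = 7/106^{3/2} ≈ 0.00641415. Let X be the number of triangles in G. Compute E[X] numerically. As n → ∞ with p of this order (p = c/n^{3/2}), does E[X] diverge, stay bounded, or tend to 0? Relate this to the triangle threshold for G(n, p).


Number of potential triangles: C(106, 3) = 192920.
Each occurs with probability p³ ≈ (0.00641415)³ ≈ 2.63886836e-07.
By linearity: E[X] = C(106, 3)·p³ ≈ 192920 · 2.63886836e-07 ≈ 0.050909.
Since α = 3/2 > 1, p = c/n^{3/2} = o(1/n) is below the triangle threshold p ~ 1/n. Asymptotically E[X] ~ (c³/6)·n^{3(1−α)} = (7³/6)·n^{-1.5} → 0, so by Markov's inequality G has no triangles w.h.p.

E[X] ≈ 0.050909; in regime p = Θ(1/n^{3/2}) E[X] tends to 0 (below the triangle threshold p ~ 1/n).


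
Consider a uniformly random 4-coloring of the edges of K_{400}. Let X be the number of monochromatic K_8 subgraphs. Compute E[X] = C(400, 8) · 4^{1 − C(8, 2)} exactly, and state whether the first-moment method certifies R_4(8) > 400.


E[X] = C(400, 8) · 4^{1 − 28} = 15148408086508950 · 4^{−27} = 15148408086508950/18014398509481984.
As a reduced fraction: E[X] = 7574204043254475/9007199254740992 ≈ 0.8409.
Is E[X] < 1? YES.
Since E[X] < 1, there exists a 4-coloring of K_{400} with no monochromatic K_8; hence R_4(8) > 400.

E[X] = 7574204043254475/9007199254740992 ≈ 0.8409; E[X] < 1, so R_4(8) > 400.


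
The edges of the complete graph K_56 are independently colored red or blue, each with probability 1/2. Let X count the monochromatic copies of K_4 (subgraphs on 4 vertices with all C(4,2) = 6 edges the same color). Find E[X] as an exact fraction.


Let X = Σ_S X_S over the C(56, 4) = 367290 subsets S of size 4, where X_S = 1 if the K_4 on S is monochromatic.
For a fixed S, the K_4 on S has C(4, 2) = 6 edges. P[all 6 edges red] = (1/2)^6, and likewise for blue, so P[monochromatic] = 2·(1/2)^6 = 2^{1 − 6} = 1/32.
By linearity: E[X] = C(56, 4) · 2^{1 − 6} = 367290 · 1/32 = 183645/16.
Numerically: E[X] ≈ 11477.8125.

E[X] = C(56,4)·2^(1−C(4,2)) = 183645/16 ≈ 11477.8125.


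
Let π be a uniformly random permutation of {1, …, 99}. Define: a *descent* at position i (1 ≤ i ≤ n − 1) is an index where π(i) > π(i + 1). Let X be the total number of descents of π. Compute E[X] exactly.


Write X = Σ X_I over i = 1, …, 98, with X_I the indicator of one descent.
There are 98 indicators.
For each fixed i, the pair (π(i), π(i+1)) is a uniformly random ordered pair of distinct values from {1, …, 99}; by symmetry P[π(i) > π(i+1)] = 1/2.
By linearity: E[X] = 98 · (1/2) = (99 − 1) · (1/2) = 49 ≈ 49.000000.

E[X] = 49 = 49.000000.


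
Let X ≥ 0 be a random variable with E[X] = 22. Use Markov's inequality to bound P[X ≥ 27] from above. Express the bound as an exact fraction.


μ = E[X] = 22, a = 27.
Markov: P[X ≥ 27] ≤ μ/a = (22)/27 = 22/27.
Numerically: ≈ 0.815.
(Since a = 27 > μ = 22.000, the bound 22/27 is < 1 and informative.)

P[X ≥ 27] ≤ 22/27 ≈ 0.815.


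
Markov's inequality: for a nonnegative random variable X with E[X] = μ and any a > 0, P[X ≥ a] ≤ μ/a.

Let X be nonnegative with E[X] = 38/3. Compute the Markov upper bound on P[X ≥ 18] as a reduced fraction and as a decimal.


μ = E[X] = 38/3, a = 18.
Markov: P[X ≥ 18] ≤ μ/a = (38/3)/18 = 19/27.
Numerically: ≈ 0.70370.
(Since a = 18 > μ = 12.66667, the bound 19/27 is < 1 and informative.)

P[X ≥ 18] ≤ 19/27 ≈ 0.70370.


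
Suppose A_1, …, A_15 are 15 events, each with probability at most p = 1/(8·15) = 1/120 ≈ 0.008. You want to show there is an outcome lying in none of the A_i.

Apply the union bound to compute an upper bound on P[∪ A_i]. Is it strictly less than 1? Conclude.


Union bound: P[∪_{i=1}^{15} A_i] ≤ Σ_i P[A_i] ≤ 15·p = 15·(1/120) = 1/8.
Numerically: 1/8 ≈ 0.125.
Is 1/8 < 1? YES.
Since P[∪ A_i] ≤ 1/8 < 1, the complement has P[∩ A_i^c] ≥ 1 − 1/8 = 7/8 > 0, so some outcome avoids every A_i.

15·p = 1/8 ≈ 0.125; existence CERTIFIED by the union bound.


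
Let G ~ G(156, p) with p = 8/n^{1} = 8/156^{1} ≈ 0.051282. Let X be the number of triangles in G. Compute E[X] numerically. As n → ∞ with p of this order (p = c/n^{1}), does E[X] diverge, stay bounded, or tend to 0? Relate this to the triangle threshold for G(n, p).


Number of potential triangles: C(156, 3) = 620620.
Each occurs with probability p³ ≈ (0.051282)³ ≈ 1.3486404e-04.
By linearity: E[X] = C(156, 3)·p³ ≈ 620620 · 1.3486404e-04 ≈ 83.69932.
Here α = 1, so p = 8/n is exactly at the triangle threshold p ~ 1/n. Asymptotically E[X] → c³/6 = 8³/6 = 256/3 ≈ 85.33333, a bounded constant. In this regime the triangle count is asymptotically Poisson(c³/6).

E[X] ≈ 83.69932; in regime p = Θ(1/n^{1}) E[X] stays bounded (at the triangle threshold p ~ 1/n).


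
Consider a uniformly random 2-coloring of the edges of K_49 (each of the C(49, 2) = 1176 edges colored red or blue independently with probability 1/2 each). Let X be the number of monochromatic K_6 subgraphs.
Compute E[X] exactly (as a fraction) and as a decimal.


Let X = Σ_S X_S over the C(49, 6) = 13983816 subsets S of size 6, where X_S = 1 if the K_6 on S is monochromatic.
For a fixed S, the K_6 on S has C(6, 2) = 15 edges. P[all 15 edges red] = (1/2)^15, and likewise for blue, so P[monochromatic] = 2·(1/2)^15 = 2^{1 − 15} = 1/16384.
By linearity of expectation: E[X] = C(49, 6) · 2^{1 − 15} = 13983816 · 1/16384 = 1747977/2048.
Numerically: E[X] ≈ 853.504.

E[X] = C(49,6)·2^(1−C(6,2)) = 1747977/2048 ≈ 853.504.


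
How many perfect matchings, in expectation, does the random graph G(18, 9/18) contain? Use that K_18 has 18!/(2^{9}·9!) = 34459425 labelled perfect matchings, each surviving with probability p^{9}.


K_18 has 18!/(2^{9}·9!) = 34459425 labelled perfect matchings.
For each such perfect matching H, let X_H = 1 if all 9 edges of H are present in G. Then P[X_H = 1] = p^{9} = (1/2)^{9} = 1/512.
Summing the indicators: E[X] = Σ_H E[X_H] = 34459425 · p^{9} = 34459425 · 1/512 = 34459425/512.
Numerically: E[X] ≈ 6.73e+04.

E[X] = 34459425 · (1/2)^{9} = 34459425/512 ≈ 6.73e+04.


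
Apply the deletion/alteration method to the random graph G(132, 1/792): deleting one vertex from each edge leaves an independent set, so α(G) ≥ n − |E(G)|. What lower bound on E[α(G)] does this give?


E[|E(G)|] = C(132, 2)·p = 8646 · (1/792) = 131/12.
E[α(G)] ≥ n − E[|E(G)|] = 132 − 131/12 = 1453/12.
Numerically: ≈ 121.08333.
(This is only a lower bound; the true E[α(G)] may be larger.)

E[α(G)] ≥ 1453/12 ≈ 121.08333.


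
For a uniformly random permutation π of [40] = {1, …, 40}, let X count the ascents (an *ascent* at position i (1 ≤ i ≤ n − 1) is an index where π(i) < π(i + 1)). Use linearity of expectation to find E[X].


Write X = Σ X_I over i = 1, …, 39, with X_I the indicator of one ascent.
There are 39 indicators.
For each fixed i, the pair (π(i), π(i+1)) is a uniformly random ordered pair of distinct values from {1, …, 40}; by symmetry P[π(i) < π(i+1)] = 1/2.
By linearity: E[X] = 39 · (1/2) = (40 − 1) · (1/2) = 39/2 ≈ 19.5000.

E[X] = 39/2 = 19.5000.


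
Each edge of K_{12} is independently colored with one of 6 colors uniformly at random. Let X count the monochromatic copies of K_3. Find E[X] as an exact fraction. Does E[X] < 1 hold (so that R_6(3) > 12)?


E[X] = C(12, 3) · 6^{1 − 3} = 220 · 6^{−2} = 220/36.
As a reduced fraction: E[X] = 55/9 ≈ 6.111.
Is E[X] < 1? NO.
Since E[X] ≥ 1, the first-moment bound is inconclusive at n = 12; it does NOT by itself certify R_6(3) > 12.

E[X] = 55/9 ≈ 6.111; E[X] ≥ 1; first-moment method inconclusive here.


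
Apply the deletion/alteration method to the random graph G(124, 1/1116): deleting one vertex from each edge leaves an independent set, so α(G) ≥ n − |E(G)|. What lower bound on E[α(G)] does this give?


E[|E(G)|] = C(124, 2)·p = 7626 · (1/1116) = 41/6.
E[α(G)] ≥ n − E[|E(G)|] = 124 − 41/6 = 703/6.
Numerically: ≈ 117.16667.
(This is only a lower bound; the true E[α(G)] may be larger.)

E[α(G)] ≥ 703/6 ≈ 117.16667.


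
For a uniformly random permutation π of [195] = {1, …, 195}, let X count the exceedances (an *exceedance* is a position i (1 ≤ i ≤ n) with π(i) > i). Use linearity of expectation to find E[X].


Write X = Σ_{i=1}^{195} X_i, where X_i = 1_{π(i) > i}.
For each fixed i, π(i) is uniform over {1, …, 195} (marginal of a uniform permutation), so P[π(i) > i] = (n − i)/n. Summing: Σ_{i=1}^{195} (n − i)/n = (0 + 1 + … + 194)/195 = 195(195 − 1)/(2·195) = (195 − 1)/2.
Hence E[X] = Σ_{i=1}^{195} (195 − i)/195 = 97 ≈ 97.00000.

E[X] = 97 = 97.00000.


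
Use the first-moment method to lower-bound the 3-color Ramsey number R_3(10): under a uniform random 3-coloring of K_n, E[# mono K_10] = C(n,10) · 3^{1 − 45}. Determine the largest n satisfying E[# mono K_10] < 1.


We need C(n, 10) · 3^{1 − 45} < 1, i.e. C(n, 10) < 3^{45 − 1} = 984770902183611232881.
Check values of n near the boundary:
  n = 572: C(572, 10) = 954640815642161682606; 954640815642161682606 < 984770902183611232881? YES
  n = 573: C(573, 10) = 971597135635805762226; 971597135635805762226 < 984770902183611232881? YES
  n = 574: C(574, 10) = 988824035203816502691; 988824035203816502691 < 984770902183611232881? NO
The largest n with C(n, 10) < 984770902183611232881 is n = 573 (where E[X] = 35985079097622435638/36472996377170786403 ≈ 0.9866). Hence R_3(10) > 573, i.e. R_3(10) ≥ 574.

Largest n = 573; hence R_3(10) > 573.


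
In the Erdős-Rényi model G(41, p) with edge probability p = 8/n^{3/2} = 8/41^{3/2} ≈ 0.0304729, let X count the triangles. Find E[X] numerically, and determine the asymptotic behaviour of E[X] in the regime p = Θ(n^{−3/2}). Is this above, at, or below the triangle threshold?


Number of potential triangles: C(41, 3) = 10660.
Each occurs with probability p³ ≈ (0.0304729)³ ≈ 2.82971441e-05.
By linearity: E[X] = C(41, 3)·p³ ≈ 10660 · 2.82971441e-05 ≈ 0.301648.
Since α = 3/2 > 1, p = c/n^{3/2} = o(1/n) is below the triangle threshold p ~ 1/n. Asymptotically E[X] ~ (c³/6)·n^{3(1−α)} = (8³/6)·n^{-1.5} → 0, so by Markov's inequality G has no triangles w.h.p.

E[X] ≈ 0.301648; in regime p = Θ(1/n^{3/2}) E[X] tends to 0 (below the triangle threshold p ~ 1/n).


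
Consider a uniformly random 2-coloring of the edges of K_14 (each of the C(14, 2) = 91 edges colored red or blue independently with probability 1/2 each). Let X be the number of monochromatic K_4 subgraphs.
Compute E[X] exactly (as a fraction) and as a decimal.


Let X = Σ_S X_S over the C(14, 4) = 1001 subsets S of size 4, where X_S = 1 if the K_4 on S is monochromatic.
For a fixed S, the K_4 on S has C(4, 2) = 6 edges. P[all 6 edges red] = (1/2)^6, and likewise for blue, so P[monochromatic] = 2·(1/2)^6 = 2^{1 − 6} = 1/32.
Summing: E[X] = C(14, 4) · 2^{1 − 6} = 1001 · 1/32 = 1001/32.
Numerically: E[X] ≈ 31.281.

E[X] = C(14,4)·2^(1−C(4,2)) = 1001/32 ≈ 31.281.


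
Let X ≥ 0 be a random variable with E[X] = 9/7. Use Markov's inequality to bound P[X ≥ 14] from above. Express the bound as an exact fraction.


μ = E[X] = 9/7, a = 14.
Markov: P[X ≥ 14] ≤ μ/a = (9/7)/14 = 9/98.
Numerically: ≈ 0.09184.
(Since a = 14 > μ = 1.28571, the bound 9/98 is < 1 and informative.)

P[X ≥ 14] ≤ 9/98 ≈ 0.09184.


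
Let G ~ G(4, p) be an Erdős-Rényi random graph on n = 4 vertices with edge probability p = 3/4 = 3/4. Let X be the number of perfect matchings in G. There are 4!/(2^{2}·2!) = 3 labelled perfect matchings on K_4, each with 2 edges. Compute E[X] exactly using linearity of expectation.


K_4 has 4!/(2^{2}·2!) = 3 labelled perfect matchings.
For each such perfect matching H, let X_H = 1 if all 2 edges of H are present in G. Then P[X_H = 1] = p^{2} = (3/4)^{2} = 9/16.
Summing the indicators: E[X] = Σ_H E[X_H] = 3 · p^{2} = 3 · 9/16 = 27/16.
Numerically: E[X] ≈ 1.6875.

E[X] = 3 · (3/4)^{2} = 27/16 ≈ 1.6875.


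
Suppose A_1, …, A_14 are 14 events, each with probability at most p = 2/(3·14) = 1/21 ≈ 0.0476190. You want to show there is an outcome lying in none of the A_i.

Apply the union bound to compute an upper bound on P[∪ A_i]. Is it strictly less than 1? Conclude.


Union bound: P[∪_{i=1}^{14} A_i] ≤ Σ_i P[A_i] ≤ 14·p = 14·(1/21) = 2/3.
Numerically: 2/3 ≈ 0.6666667.
Is 2/3 < 1? YES.
Since P[∪ A_i] ≤ 2/3 < 1, the complement has P[∩ A_i^c] ≥ 1 − 2/3 = 1/3 > 0, so some outcome avoids every A_i.

14·p = 2/3 ≈ 0.6666667; existence CERTIFIED by the union bound.


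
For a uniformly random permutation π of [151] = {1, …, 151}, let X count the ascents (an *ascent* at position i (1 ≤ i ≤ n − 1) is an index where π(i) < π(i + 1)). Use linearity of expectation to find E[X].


Write X = Σ X_I over i = 1, …, 150, with X_I the indicator of one ascent.
There are 150 indicators.
For each fixed i, the pair (π(i), π(i+1)) is a uniformly random ordered pair of distinct values from {1, …, 151}; by symmetry P[π(i) < π(i+1)] = 1/2.
By linearity: E[X] = 150 · (1/2) = (151 − 1) · (1/2) = 75 ≈ 75.00000.

E[X] = 75 = 75.00000.


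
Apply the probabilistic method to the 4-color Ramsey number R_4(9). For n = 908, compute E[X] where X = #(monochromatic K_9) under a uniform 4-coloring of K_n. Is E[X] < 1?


E[X] = C(908, 9) · 4^{1 − 36} = 1111058428637338083100 · 4^{−35} = 1111058428637338083100/1180591620717411303424.
As a reduced fraction: E[X] = 277764607159334520775/295147905179352825856 ≈ 0.9411031.
Is E[X] < 1? YES.
Since E[X] < 1, there exists a 4-coloring of K_{908} with no monochromatic K_9; hence R_4(9) > 908.

E[X] = 277764607159334520775/295147905179352825856 ≈ 0.9411031; E[X] < 1, so R_4(9) > 908.


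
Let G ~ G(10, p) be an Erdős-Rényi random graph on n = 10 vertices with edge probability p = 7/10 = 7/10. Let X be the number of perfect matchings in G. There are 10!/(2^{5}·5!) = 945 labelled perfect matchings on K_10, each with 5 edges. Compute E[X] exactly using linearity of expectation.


K_10 has 10!/(2^{5}·5!) = 945 labelled perfect matchings.
For each such perfect matching H, let X_H = 1 if all 5 edges of H are present in G. Then P[X_H = 1] = p^{5} = (7/10)^{5} = 16807/100000.
Summing the indicators: E[X] = Σ_H E[X_H] = 945 · p^{5} = 945 · 16807/100000 = 3176523/20000.
Numerically: E[X] ≈ 159.

E[X] = 945 · (7/10)^{5} = 3176523/20000 ≈ 159.


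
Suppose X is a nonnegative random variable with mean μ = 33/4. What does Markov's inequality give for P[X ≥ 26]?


μ = E[X] = 33/4, a = 26.
Markov: P[X ≥ 26] ≤ μ/a = (33/4)/26 = 33/104.
Numerically: ≈ 0.317308.
(Since a = 26 > μ = 8.250000, the bound 33/104 is < 1 and informative.)

P[X ≥ 26] ≤ 33/104 ≈ 0.317308.


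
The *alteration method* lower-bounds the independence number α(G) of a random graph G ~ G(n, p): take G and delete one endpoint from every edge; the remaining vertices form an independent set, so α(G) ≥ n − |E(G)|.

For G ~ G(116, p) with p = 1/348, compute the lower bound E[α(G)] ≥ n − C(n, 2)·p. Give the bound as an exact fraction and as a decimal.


E[|E(G)|] = C(116, 2)·p = 6670 · (1/348) = 115/6.
E[α(G)] ≥ n − E[|E(G)|] = 116 − 115/6 = 581/6.
Numerically: ≈ 96.83333.
(This is only a lower bound; the true E[α(G)] may be larger.)

E[α(G)] ≥ 581/6 ≈ 96.83333.


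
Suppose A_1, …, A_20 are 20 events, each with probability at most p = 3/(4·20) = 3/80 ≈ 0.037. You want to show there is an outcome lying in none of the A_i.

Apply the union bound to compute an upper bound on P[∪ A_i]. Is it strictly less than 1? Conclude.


Union bound: P[∪_{i=1}^{20} A_i] ≤ Σ_i P[A_i] ≤ 20·p = 20·(3/80) = 3/4.
Numerically: 3/4 ≈ 0.750.
Is 3/4 < 1? YES.
Since P[∪ A_i] ≤ 3/4 < 1, the complement has P[∩ A_i^c] ≥ 1 − 3/4 = 1/4 > 0, so some outcome avoids every A_i.

20·p = 3/4 ≈ 0.750; existence CERTIFIED by the union bound.


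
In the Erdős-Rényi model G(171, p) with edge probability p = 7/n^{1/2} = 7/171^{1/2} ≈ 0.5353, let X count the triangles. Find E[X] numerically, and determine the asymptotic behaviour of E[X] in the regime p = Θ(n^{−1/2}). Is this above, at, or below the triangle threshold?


Number of potential triangles: C(171, 3) = 818805.
Each occurs with probability p³ ≈ (0.5353)³ ≈ 1.5339103e-01.
By linearity: E[X] = C(171, 3)·p³ ≈ 818805 · 1.5339103e-01 ≈ 125597.33965.
Since α = 1/2 < 1, p = c/n^{1/2} ≫ 1/n is above the triangle threshold p ~ 1/n. Asymptotically E[X] ~ (c³/6)·n^{3(1−α)} = (7³/6)·n^{1.5} → ∞; triangles are abundant w.h.p.

E[X] ≈ 125597.33965; in regime p = Θ(1/n^{1/2}) E[X] diverges (above the triangle threshold p ~ 1/n).


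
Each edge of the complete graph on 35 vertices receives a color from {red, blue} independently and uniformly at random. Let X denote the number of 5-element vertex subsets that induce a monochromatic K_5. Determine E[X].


Let X = Σ_S X_S over the C(35, 5) = 324632 subsets S of size 5, where X_S = 1 if the K_5 on S is monochromatic.
For a fixed S, the K_5 on S has C(5, 2) = 10 edges. P[all 10 edges red] = (1/2)^10, and likewise for blue, so P[monochromatic] = 2·(1/2)^10 = 2^{1 − 10} = 1/512.
Summing: E[X] = C(35, 5) · 2^{1 − 10} = 324632 · 1/512 = 40579/64.
Numerically: E[X] ≈ 634.0469.

E[X] = C(35,5)·2^(1−C(5,2)) = 40579/64 ≈ 634.0469.


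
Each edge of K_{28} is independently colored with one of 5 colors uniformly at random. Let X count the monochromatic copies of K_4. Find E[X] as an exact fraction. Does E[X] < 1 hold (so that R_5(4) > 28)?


E[X] = C(28, 4) · 5^{1 − 6} = 20475 · 5^{−5} = 20475/3125.
As a reduced fraction: E[X] = 819/125 ≈ 6.552000.
Is E[X] < 1? NO.
Since E[X] ≥ 1, the first-moment bound is inconclusive at n = 28; it does NOT by itself certify R_5(4) > 28.

E[X] = 819/125 ≈ 6.552000; E[X] ≥ 1; first-moment method inconclusive here.


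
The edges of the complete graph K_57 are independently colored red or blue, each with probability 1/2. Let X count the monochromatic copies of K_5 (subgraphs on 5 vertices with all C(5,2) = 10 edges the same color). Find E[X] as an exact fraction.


Let X = Σ_S X_S over the C(57, 5) = 4187106 subsets S of size 5, where X_S = 1 if the K_5 on S is monochromatic.
For a fixed S, the K_5 on S has C(5, 2) = 10 edges. P[all 10 edges red] = (1/2)^10, and likewise for blue, so P[monochromatic] = 2·(1/2)^10 = 2^{1 − 10} = 1/512.
By linearity of expectation: E[X] = C(57, 5) · 2^{1 − 10} = 4187106 · 1/512 = 2093553/256.
Numerically: E[X] ≈ 8177.941.

E[X] = C(57,5)·2^(1−C(5,2)) = 2093553/256 ≈ 8177.941.


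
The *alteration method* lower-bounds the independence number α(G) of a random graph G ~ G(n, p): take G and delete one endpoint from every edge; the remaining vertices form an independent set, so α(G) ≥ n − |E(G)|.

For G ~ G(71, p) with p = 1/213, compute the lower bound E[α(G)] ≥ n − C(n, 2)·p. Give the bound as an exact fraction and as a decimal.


E[|E(G)|] = C(71, 2)·p = 2485 · (1/213) = 35/3.
E[α(G)] ≥ n − E[|E(G)|] = 71 − 35/3 = 178/3.
Numerically: ≈ 59.33333.
(This is only a lower bound; the true E[α(G)] may be larger.)

E[α(G)] ≥ 178/3 ≈ 59.33333.


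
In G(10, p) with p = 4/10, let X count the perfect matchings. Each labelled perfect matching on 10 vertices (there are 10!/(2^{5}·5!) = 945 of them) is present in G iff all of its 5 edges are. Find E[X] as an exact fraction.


K_10 has 10!/(2^{5}·5!) = 945 labelled perfect matchings.
For each such perfect matching H, let X_H = 1 if all 5 edges of H are present in G. Then P[X_H = 1] = p^{5} = (2/5)^{5} = 32/3125.
By linearity: E[X] = Σ_H E[X_H] = 945 · p^{5} = 945 · 32/3125 = 6048/625.
Numerically: E[X] ≈ 9.6768.

E[X] = 945 · (2/5)^{5} = 6048/625 ≈ 9.6768.


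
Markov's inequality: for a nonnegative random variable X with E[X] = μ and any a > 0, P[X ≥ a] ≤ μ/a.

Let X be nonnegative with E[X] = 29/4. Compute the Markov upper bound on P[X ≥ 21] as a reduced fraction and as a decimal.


μ = E[X] = 29/4, a = 21.
Markov: P[X ≥ 21] ≤ μ/a = (29/4)/21 = 29/84.
Numerically: ≈ 0.34524.
(Since a = 21 > μ = 7.25000, the bound 29/84 is < 1 and informative.)

P[X ≥ 21] ≤ 29/84 ≈ 0.34524.
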